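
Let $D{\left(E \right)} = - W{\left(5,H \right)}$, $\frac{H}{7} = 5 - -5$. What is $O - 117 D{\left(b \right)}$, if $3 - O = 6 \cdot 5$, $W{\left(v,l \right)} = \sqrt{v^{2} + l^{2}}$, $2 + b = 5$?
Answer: $-27 + 585 \sqrt{197} \approx 8183.9$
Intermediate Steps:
$b = 3$ ($b = -2 + 5 = 3$)
$H = 70$ ($H = 7 \left(5 - -5\right) = 7 \left(5 + 5\right) = 7 \cdot 10 = 70$)
$W{\left(v,l \right)} = \sqrt{l^{2} + v^{2}}$
$D{\left(E \right)} = - 5 \sqrt{197}$ ($D{\left(E \right)} = - \sqrt{70^{2} + 5^{2}} = - \sqrt{4900 + 25} = - \sqrt{4925} = - 5 \sqrt{197}$)
$O = -27$ ($O = 3 - 6 \cdot 5 = 3 - 30 = -27$)
$O - 117 D{\left(b \right)} = -27 - 117 \left(- 5 \sqrt{197}\right) = -27 + 585 \sqrt{197}$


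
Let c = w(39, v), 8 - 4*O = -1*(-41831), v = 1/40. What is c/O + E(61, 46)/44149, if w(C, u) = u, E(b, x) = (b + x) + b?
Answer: 10031213/2637776610 ≈ 0.0038029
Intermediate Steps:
v = 1/40 ≈ 0.025000
E(b, x) = x + 2*b
O = -41823/4 (O = 2 - (-1)*(-41831)/4 = 2 - 1/4*41831 = 2 - 41831/4 = -41823/4 ≈ -10456.)
c = 1/40 ≈ 0.025000
c/O + E(61, 46)/44149 = 1/(40*(-41823/4)) + (46 + 2*61)/44149 = (1/40)*(-4/41823) + (46 + 122)*(1/44149) = -1/418230 + 168*(1/44149) = -1/418230 + 24/6307 = 10031213/2637776610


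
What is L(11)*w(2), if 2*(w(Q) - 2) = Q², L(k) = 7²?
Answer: 196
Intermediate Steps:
L(k) = 49
w(Q) = 2 + Q²/2
L(11)*w(2) = 49*(2 + (½)*2²) = 49*(2 + (½)*4) = 49*(2 + 2) = 49*4 = 196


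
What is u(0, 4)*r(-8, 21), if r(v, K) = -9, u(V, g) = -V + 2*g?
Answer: -72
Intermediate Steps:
u(0, 4)*r(-8, 21) = (-1*0 + 2*4)*(-9) = (0 + 8)*(-9) = 8*(-9) = -72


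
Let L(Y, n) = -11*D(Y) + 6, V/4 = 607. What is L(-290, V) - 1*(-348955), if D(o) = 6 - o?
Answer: 345705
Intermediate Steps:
V = 2428 (V = 4*607 = 2428)
L(Y, n) = -60 + 11*Y (L(Y, n) = -11*(6 - Y) + 6 = (-66 + 11*Y) + 6 = -60 + 11*Y)
L(-290, V) - 1*(-348955) = (-60 + 11*(-290)) - 1*(-348955) = (-60 - 3190) + 348955 = -3250 + 348955 = 345705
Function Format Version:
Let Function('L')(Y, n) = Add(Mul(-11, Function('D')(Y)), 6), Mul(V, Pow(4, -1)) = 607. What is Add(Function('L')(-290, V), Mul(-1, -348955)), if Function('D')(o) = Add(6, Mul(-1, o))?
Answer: 345705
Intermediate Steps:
V = 2428 (V = Mul(4, 607) = 2428)
Function('L')(Y, n) = Add(-60, Mul(11, Y)) (Function('L')(Y, n) = Add(Mul(-11, Add(6, Mul(-1, Y))), 6) = Add(Add(-66, Mul(11, Y)), 6) = Add(-60, Mul(11, Y)))
Add(Function('L')(-290, V), Mul(-1, -348955)) = Add(Add(-60, Mul(11, -290)), Mul(-1, -348955)) = Add(Add(-60, -3190), 348955) = Add(-3250, 348955) = 345705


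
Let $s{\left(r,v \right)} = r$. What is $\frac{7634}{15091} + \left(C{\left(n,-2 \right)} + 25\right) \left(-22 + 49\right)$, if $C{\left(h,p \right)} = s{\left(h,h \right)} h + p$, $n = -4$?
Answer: $\frac{15898457}{15091} \approx 1053.5$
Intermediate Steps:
$C{\left(h,p \right)} = p + h^{2}$ ($C{\left(h,p \right)} = h h + p = h^{2} + p = p + h^{2}$)
$\frac{7634}{15091} + \left(C{\left(n,-2 \right)} + 25\right) \left(-22 + 49\right) = \frac{7634}{15091} + \left(\left(-2 + \left(-4\right)^{2}\right) + 25\right) \left(-22 + 49\right) = 7634 \cdot \frac{1}{15091} + \left(\left(-2 + 16\right) + 25\right) 27 = \frac{7634}{15091} + \left(14 + 25\right) 27 = \frac{7634}{15091} + 39 \cdot 27 = \frac{7634}{15091} + 1053 = \frac{15898457}{15091}$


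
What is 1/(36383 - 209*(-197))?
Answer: 1/77556 ≈ 1.2894e-5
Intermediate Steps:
1/(36383 - 209*(-197)) = 1/(36383 + 41173) = 1/77556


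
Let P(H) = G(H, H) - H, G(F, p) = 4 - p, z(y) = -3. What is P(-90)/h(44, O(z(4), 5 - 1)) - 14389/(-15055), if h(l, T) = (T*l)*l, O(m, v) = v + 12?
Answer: 56060473/58292960 ≈ 0.96170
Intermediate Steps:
O(m, v) = 12 + v
P(H) = 4 - 2*H (P(H) = (4 - H) - H = 4 - 2*H)
h(l, T) = T*l²
P(-90)/h(44, O(z(4), 5 - 1)) - 14389/(-15055) = (4 - 2*(-90))/(((12 + (5 - 1))*44²)) - 14389/(-15055) = (4 + 180)/(((12 + 4)*1936)) - 14389*(-1/15055) = 184/((16*1936)) + 14389/15055 = 184/30976 + 14389/15055 = 184*(1/30976) + 14389/15055 = 23/3872 + 14389/15055 = 56060473/58292960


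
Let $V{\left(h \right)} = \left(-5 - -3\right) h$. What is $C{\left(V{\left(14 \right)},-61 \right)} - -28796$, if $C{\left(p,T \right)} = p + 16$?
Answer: $28784$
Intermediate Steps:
$V{\left(h \right)} = - 2 h$ ($V{\left(h \right)} = \left(-5 + 3\right) h = - 2 h$)
$C{\left(p,T \right)} = 16 + p$
$C{\left(V{\left(14 \right)},-61 \right)} - -28796 = \left(16 - 28\right) - -28796 = \left(16 - 28\right) + 28796 = -12 + 28796 = 28784$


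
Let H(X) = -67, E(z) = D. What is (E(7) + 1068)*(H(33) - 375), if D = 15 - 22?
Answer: -468962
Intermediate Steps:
D = -7
E(z) = -7
(E(7) + 1068)*(H(33) - 375) = (-7 + 1068)*(-67 - 375) = 1061*(-442) = -468962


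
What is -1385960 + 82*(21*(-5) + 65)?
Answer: -1389240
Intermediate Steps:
-1385960 + 82*(21*(-5) + 65) = -1385960 + 82*(-105 + 65) = -1385960 + 82*(-40) = -1385960 - 3280 = -1389240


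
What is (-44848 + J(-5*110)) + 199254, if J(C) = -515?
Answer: 153891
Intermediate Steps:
(-44848 + J(-5*110)) + 199254 = (-44848 - 515) + 199254 = -45363 + 199254 = 153891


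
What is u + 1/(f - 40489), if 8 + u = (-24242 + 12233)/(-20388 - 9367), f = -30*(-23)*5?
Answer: -8371991964/1102095445 ≈ -7.5964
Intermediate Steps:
f = 3450 (f = 690*5 = 3450)
u = -226031/29755 (u = -8 + (-24242 + 12233)/(-20388 - 9367) = -8 - 12009/(-29755) = -8 - 12009*(-1/29755) = -8 + 12009/29755 = -226031/29755 ≈ -7.5964)
u + 1/(f - 40489) = -226031/29755 + 1/(3450 - 40489) = -226031/29755 + 1/(-37039) = -226031/29755 - 1/37039 = -8371991964/1102095445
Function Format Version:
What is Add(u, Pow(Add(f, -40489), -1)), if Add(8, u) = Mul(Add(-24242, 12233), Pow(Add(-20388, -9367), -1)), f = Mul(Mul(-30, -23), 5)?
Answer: Rational(-8371991964, 1102095445) ≈ -7.5964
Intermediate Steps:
f = 3450 (f = Mul(690, 5) = 3450)
u = Rational(-226031, 29755) (u = Add(-8, Mul(Add(-24242, 12233), Pow(Add(-20388, -9367), -1))) = Add(-8, Mul(-12009, Pow(-29755, -1))) = Add(-8, Mul(-12009, Rational(-1, 29755))) = Add(-8, Rational(12009, 29755)) = Rational(-226031, 29755) ≈ -7.5964)
Add(u, Pow(Add(f, -40489), -1)) = Add(Rational(-226031, 29755), Pow(Add(3450, -40489), -1)) = Add(Rational(-226031, 29755), Pow(-37039, -1)) = Add(Rational(-226031, 29755), Rational(-1, 37039)) = Rational(-8371991964, 1102095445)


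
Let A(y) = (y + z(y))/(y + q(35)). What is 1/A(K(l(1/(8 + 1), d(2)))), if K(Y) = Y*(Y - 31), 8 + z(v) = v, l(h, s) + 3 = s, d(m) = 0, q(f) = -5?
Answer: 97/196 ≈ 0.49490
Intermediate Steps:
l(h, s) = -3 + s
z(v) = -8 + v
K(Y) = Y*(-31 + Y)
A(y) = (-8 + 2*y)/(-5 + y) (A(y) = (y + (-8 + y))/(y - 5) = (-8 + 2*y)/(-5 + y))
1/A(K(l(1/(8 + 1), d(2)))) = 1/(2*(-4 + (-3 + 0)*(-31 + (-3 + 0)))/(-5 + (-3 + 0)*(-31 + (-3 + 0)))) = 1/(2*(-4 - 3*(-31 - 3))/(-5 - 3*(-31 - 3))) = 1/(2*(-4 - 3*(-34))/(-5 - 3*(-34))) = 1/(2*(-4 + 102)/(-5 + 102)) = 1/(2*98/97) = 1/(2*(1/97)*98) = 1/(196/97) = 97/196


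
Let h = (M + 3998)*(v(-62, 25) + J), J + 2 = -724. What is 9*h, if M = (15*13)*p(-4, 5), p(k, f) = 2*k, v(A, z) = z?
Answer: -15381342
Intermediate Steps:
J = -726 (J = -2 - 724 = -726)
M = -1560 (M = (15*13)*(2*(-4)) = 195*(-8) = -1560)
h = -1709038 (h = (-1560 + 3998)*(25 - 726) = 2438*(-701) = -1709038)
9*h = 9*(-1709038) = -15381342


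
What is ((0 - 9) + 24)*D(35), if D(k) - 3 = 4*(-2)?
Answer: -75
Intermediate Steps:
D(k) = -5 (D(k) = 3 + 4*(-2) = 3 - 8 = -5)
((0 - 9) + 24)*D(35) = ((0 - 9) + 24)*(-5) = (-9 + 24)*(-5) = 15*(-5) = -75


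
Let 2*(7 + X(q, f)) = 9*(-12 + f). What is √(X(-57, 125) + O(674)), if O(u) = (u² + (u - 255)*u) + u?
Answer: √2951430/2 ≈ 858.99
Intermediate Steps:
O(u) = u + u² + u*(-255 + u) (O(u) = (u² + (-255 + u)*u) + u = (u² + u*(-255 + u)) + u = u + u² + u*(-255 + u))
X(q, f) = -61 + 9*f/2 (X(q, f) = -7 + (9*(-12 + f))/2 = -7 + (-108 + 9*f)/2 = -7 + (-54 + 9*f/2) = -61 + 9*f/2)
√(X(-57, 125) + O(674)) = √((-61 + (9/2)*125) + 2*674*(-127 + 674)) = √((-61 + 1125/2) + 2*674*547) = √(1003/2 + 737356) = √(1475715/2) = √2951430/2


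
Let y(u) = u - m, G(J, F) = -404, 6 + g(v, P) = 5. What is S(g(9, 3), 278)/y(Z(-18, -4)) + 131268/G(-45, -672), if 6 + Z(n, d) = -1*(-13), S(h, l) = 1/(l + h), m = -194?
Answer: -1827152008/5623377 ≈ -324.92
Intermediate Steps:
g(v, P) = -1 (g(v, P) = -6 + 5 = -1)
S(h, l) = 1/(h + l)
Z(n, d) = 7 (Z(n, d) = -6 - 1*(-13) = -6 + 13 = 7)
y(u) = 194 + u (y(u) = u - 1*(-194) = u + 194 = 194 + u)
S(g(9, 3), 278)/y(Z(-18, -4)) + 131268/G(-45, -672) = 1/((-1 + 278)*(194 + 7)) + 131268/(-404) = 1/(277*201) + 131268*(-1/404) = (1/277)*(1/201) - 32817/101 = 1/55677 - 32817/101 = -1827152008/5623377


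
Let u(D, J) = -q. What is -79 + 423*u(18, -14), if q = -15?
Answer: 6266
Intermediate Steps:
u(D, J) = 15 (u(D, J) = -1*(-15) = 15)
-79 + 423*u(18, -14) = -79 + 423*15 = -79 + 6345 = 6266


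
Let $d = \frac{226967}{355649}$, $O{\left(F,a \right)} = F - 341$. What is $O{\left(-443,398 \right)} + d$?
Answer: $- \frac{278601849}{355649} \approx -783.36$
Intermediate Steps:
$O{\left(F,a \right)} = -341 + F$ ($O{\left(F,a \right)} = F - 341 = -341 + F$)
$d = \frac{226967}{355649}$ ($d = 226967 \cdot \frac{1}{355649} = \frac{226967}{355649} \approx 0.63818$)
$O{\left(-443,398 \right)} + d = \left(-341 - 443\right) + \frac{226967}{355649} = -784 + \frac{226967}{355649} = - \frac{278601849}{355649}$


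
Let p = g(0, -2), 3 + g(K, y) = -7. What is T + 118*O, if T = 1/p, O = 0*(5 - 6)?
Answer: -1/10 ≈ -0.10000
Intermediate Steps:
g(K, y) = -10 (g(K, y) = -3 - 7 = -10)
p = -10
O = 0 (O = 0*(-1) = 0)
T = -1/10 (T = 1/(-10) = -1/10 ≈ -0.10000)
T + 118*O = -1/10 + 118*0 = -1/10 + 0 = -1/10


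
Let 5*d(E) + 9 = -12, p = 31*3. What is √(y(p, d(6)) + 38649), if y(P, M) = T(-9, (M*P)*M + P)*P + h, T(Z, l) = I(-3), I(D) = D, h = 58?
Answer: 2*√9607 ≈ 196.03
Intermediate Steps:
p = 93
d(E) = -21/5 (d(E) = -9/5 + (⅕)*(-12) = -9/5 - 12/5 = -21/5)
T(Z, l) = -3
y(P, M) = 58 - 3*P (y(P, M) = -3*P + 58 = 58 - 3*P)
√(y(p, d(6)) + 38649) = √((58 - 3*93) + 38649) = √((58 - 279) + 38649) = √(-221 + 38649) = √38428 = 2*√9607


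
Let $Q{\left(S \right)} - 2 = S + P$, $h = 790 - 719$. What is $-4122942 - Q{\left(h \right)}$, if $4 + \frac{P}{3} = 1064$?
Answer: $-4126195$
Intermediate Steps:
$P = 3180$ ($P = -12 + 3 \cdot 1064 = -12 + 3192 = 3180$)
$h = 71$
$Q{\left(S \right)} = 3182 + S$ ($Q{\left(S \right)} = 2 + \left(S + 3180\right) = 2 + \left(3180 + S\right) = 3182 + S$)
$-4122942 - Q{\left(h \right)} = -4122942 - \left(3182 + 71\right) = -4122942 - 3253 = -4126195$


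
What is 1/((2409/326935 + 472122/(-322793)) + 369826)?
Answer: 105532329455/39028445697427097 ≈ 2.7040e-6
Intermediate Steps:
1/((2409/326935 + 472122/(-322793)) + 369826) = 1/((2409*(1/326935) + 472122*(-1/322793)) + 369826) = 1/((2409/326935 - 472122/322793) + 369826) = 1/(-153575597733/105532329455 + 369826) = 1/(39028445697427097/105532329455) = 105532329455/39028445697427097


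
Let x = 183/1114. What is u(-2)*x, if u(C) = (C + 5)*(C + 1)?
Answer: -549/1114 ≈ -0.49282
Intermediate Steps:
u(C) = (1 + C)*(5 + C) (u(C) = (5 + C)*(1 + C) = (1 + C)*(5 + C))
x = 183/1114 (x = 183*(1/1114) = 183/1114 ≈ 0.16427)
u(-2)*x = (5 + (-2)² + 6*(-2))*(183/1114) = (5 + 4 - 12)*(183/1114) = -3*183/1114 = -549/1114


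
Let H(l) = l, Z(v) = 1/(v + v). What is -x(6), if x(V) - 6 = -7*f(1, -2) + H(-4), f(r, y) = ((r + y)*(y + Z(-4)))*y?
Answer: -127/4 ≈ -31.750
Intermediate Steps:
Z(v) = 1/(2*v)
f(r, y) = y*(-1/8 + y)*(r + y) (f(r, y) = ((r + y)*(y + (1/2)/(-4)))*y = ((r + y)*(y + (1/2)*(-1/4)))*y = ((r + y)*(y - 1/8))*y = ((r + y)*(-1/8 + y))*y = ((-1/8 + y)*(r + y))*y = y*(-1/8 + y)*(r + y))
x(V) = 127/4 (x(V) = 6 + (-7*(-2)*(-1*1 - 1*(-2) + 8*(-2)**2 + 8*1*(-2))/8 - 4) = 6 + (-7*(-2)*(-1 + 2 + 8*4 - 16)/8 - 4) = 6 + (-7*(-2)*(-1 + 2 + 32 - 16)/8 - 4) = 6 + (-7*(-2)*17/8 - 4) = 6 + (-7*(-17/4) - 4) = 6 + (119/4 - 4) = 6 + 103/4 = 127/4)
-x(6) = -1*127/4 = -127/4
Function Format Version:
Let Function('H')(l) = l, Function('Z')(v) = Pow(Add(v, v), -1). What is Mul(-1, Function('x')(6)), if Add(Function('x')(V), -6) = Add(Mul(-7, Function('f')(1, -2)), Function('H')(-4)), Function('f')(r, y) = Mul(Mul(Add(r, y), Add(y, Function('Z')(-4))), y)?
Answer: Rational(-127, 4) ≈ -31.750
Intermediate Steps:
Function('Z')(v) = Mul(Rational(1, 2), Pow(v, -1)) (Function('Z')(v) = Pow(Mul(2, v), -1) = Mul(Rational(1, 2), Pow(v, -1)))
Function('f')(r, y) = Mul(y, Add(Rational(-1, 8), y), Add(r, y)) (Function('f')(r, y) = Mul(Mul(Add(r, y), Add(y, Mul(Rational(1, 2), Pow(-4, -1)))), y) = Mul(Mul(Add(r, y), Add(y, Mul(Rational(1, 2), Rational(-1, 4)))), y) = Mul(Mul(Add(r, y), Add(y, Rational(-1, 8))), y) = Mul(Mul(Add(r, y), Add(Rational(-1, 8), y)), y) = Mul(Mul(Add(Rational(-1, 8), y), Add(r, y)), y) = Mul(y, Add(Rational(-1, 8), y), Add(r, y)))
Function('x')(V) = Rational(127, 4) (Function('x')(V) = Add(6, Add(Mul(-7, Mul(Rational(1, 8), -2, Add(Mul(-1, 1), Mul(-1, -2), Mul(8, Pow(-2, 2)), Mul(8, 1, -2)))), -4)) = Add(6, Add(Mul(-7, Mul(Rational(1, 8), -2, Add(-1, 2, Mul(8, 4), -16))), -4)) = Add(6, Add(Mul(-7, Mul(Rational(1, 8), -2, Add(-1, 2, 32, -16))), -4)) = Add(6, Add(Mul(-7, Mul(Rational(1, 8), -2, 17)), -4)) = Add(6, Add(Mul(-7, Rational(-17, 4)), -4)) = Add(6, Add(Rational(119, 4), -4)) = Add(6, Rational(103, 4)) = Rational(127, 4))
Mul(-1, Function('x')(6)) = Mul(-1, Rational(127, 4)) = Rational(-127, 4)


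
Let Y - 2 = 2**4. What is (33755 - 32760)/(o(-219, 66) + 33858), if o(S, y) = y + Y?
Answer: 995/33942 ≈ 0.029315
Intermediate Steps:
Y = 18 (Y = 2 + 2**4 = 2 + 16 = 18)
o(S, y) = 18 + y (o(S, y) = y + 18 = 18 + y)
(33755 - 32760)/(o(-219, 66) + 33858) = (33755 - 32760)/((18 + 66) + 33858) = 995/(84 + 33858) = 995/33942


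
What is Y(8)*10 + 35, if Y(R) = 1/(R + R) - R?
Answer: -355/8 ≈ -44.375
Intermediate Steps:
Y(R) = 1/(2*R) - R
Y(8)*10 + 35 = ((½)/8 - 1*8)*10 + 35 = ((½)*(⅛) - 8)*10 + 35 = (1/16 - 8)*10 + 35 = -127/16*10 + 35 = -635/8 + 35 = -355/8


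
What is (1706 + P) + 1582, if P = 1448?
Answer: 4736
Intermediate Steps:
(1706 + P) + 1582 = (1706 + 1448) + 1582 = 3154 + 1582 = 4736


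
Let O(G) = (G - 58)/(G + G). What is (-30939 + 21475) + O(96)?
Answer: -908525/96 ≈ -9463.8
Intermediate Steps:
O(G) = (-58 + G)/(2*G) (O(G) = (-58 + G)/((2*G)) = (-58 + G)*(1/(2*G)) = (-58 + G)/(2*G))
(-30939 + 21475) + O(96) = (-30939 + 21475) + (1/2)*(-58 + 96)/96 = -9464 + (1/2)*(1/96)*38 = -9464 + 19/96 = -908525/96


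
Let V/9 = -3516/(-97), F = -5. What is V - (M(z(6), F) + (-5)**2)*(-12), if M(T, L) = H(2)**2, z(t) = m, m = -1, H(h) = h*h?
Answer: 79368/97 ≈ 818.23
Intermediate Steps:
H(h) = h**2
z(t) = -1
M(T, L) = 16 (M(T, L) = (2**2)**2 = 4**2 = 16)
V = 31644/97 (V = 9*(-3516/(-97)) = 9*(-3516*(-1/97)) = 9*(3516/97) = 31644/97 ≈ 326.23)
V - (M(z(6), F) + (-5)**2)*(-12) = 31644/97 - (16 + (-5)**2)*(-12) = 31644/97 - (16 + 25)*(-12) = 31644/97 - 41*(-12) = 31644/97 - 1*(-492) = 31644/97 + 492 = 79368/97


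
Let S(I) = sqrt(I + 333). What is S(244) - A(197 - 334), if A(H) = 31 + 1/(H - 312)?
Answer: -13918/449 + sqrt(577) ≈ -6.9770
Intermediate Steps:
S(I) = sqrt(333 + I)
A(H) = 31 + 1/(-312 + H)
S(244) - A(197 - 334) = sqrt(333 + 244) - (-9671 + 31*(197 - 334))/(-312 + (197 - 334)) = sqrt(577) - (-9671 + 31*(-137))/(-312 - 137) = sqrt(577) - (-9671 - 4247)/(-449) = sqrt(577) - (-1)*(-13918)/449 = sqrt(577) - 1*13918/449 = sqrt(577) - 13918/449 = -13918/449 + sqrt(577)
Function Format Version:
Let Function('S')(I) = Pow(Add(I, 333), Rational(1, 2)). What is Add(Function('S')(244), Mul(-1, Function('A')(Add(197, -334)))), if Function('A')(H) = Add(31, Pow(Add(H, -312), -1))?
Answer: Add(Rational(-13918, 449), Pow(577, Rational(1, 2))) ≈ -6.9770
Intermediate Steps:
Function('S')(I) = Pow(Add(333, I), Rational(1, 2))
Function('A')(H) = Add(31, Pow(Add(-312, H), -1))
Add(Function('S')(244), Mul(-1, Function('A')(Add(197, -334)))) = Add(Pow(Add(333, 244), Rational(1, 2)), Mul(-1, Mul(Pow(Add(-312, Add(197, -334)), -1), Add(-9671, Mul(31, Add(197, -334)))))) = Add(Pow(577, Rational(1, 2)), Mul(-1, Mul(Pow(Add(-312, -137), -1), Add(-9671, Mul(31, -137))))) = Add(Pow(577, Rational(1, 2)), Mul(-1, Mul(Pow(-449, -1), Add(-9671, -4247)))) = Add(Pow(577, Rational(1, 2)), Mul(-1, Mul(Rational(-1, 449), -13918))) = Add(Pow(577, Rational(1, 2)), Mul(-1, Rational(13918, 449))) = Add(Pow(577, Rational(1, 2)), Rational(-13918, 449)) = Add(Rational(-13918, 449), Pow(577, Rational(1, 2)))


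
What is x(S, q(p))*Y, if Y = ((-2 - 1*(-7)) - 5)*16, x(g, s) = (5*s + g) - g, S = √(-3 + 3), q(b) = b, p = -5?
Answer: 0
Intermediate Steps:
S = 0 (S = √0 = 0)
x(g, s) = 5*s (x(g, s) = (g + 5*s) - g = 5*s)
Y = 0 (Y = ((-2 + 7) - 5)*16 = (5 - 5)*16 = 0*16 = 0)
x(S, q(p))*Y = (5*(-5))*0 = -25*0 = 0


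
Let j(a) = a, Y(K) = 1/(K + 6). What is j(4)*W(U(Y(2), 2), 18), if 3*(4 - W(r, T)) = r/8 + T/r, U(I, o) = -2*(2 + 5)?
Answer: 421/21 ≈ 20.048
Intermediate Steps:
Y(K) = 1/(6 + K)
U(I, o) = -14 (U(I, o) = -2*7 = -14)
W(r, T) = 4 - r/24 - T/(3*r) (W(r, T) = 4 - (r/8 + T/r)/3 = 4 + (-r/24 - T/(3*r)) = 4 - r/24 - T/(3*r))
j(4)*W(U(Y(2), 2), 18) = 4*(4 - 1/24*(-14) - ⅓*18/(-14)) = 4*(4 + 7/12 - ⅓*18*(-1/14)) = 4*(4 + 7/12 + 3/7) = 4*(421/84) = 421/21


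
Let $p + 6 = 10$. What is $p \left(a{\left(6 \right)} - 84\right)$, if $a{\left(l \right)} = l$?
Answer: $-312$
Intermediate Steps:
$p = 4$ ($p = -6 + 10 = 4$)
$p \left(a{\left(6 \right)} - 84\right) = 4 \left(6 - 84\right) = 4 \left(-78\right) = -312$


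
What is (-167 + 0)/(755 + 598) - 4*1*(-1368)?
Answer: 7403449/1353 ≈ 5471.9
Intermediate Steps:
(-167 + 0)/(755 + 598) - 4*1*(-1368) = -167/1353 - 4*(-1368) = -167*1/1353 + 5472 = -167/1353 + 5472 = 7403449/1353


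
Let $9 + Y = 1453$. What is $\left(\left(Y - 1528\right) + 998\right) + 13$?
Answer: $927$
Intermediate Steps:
$Y = 1444$ ($Y = -9 + 1453 = 1444$)
$\left(\left(Y - 1528\right) + 998\right) + 13 = \left(\left(1444 - 1528\right) + 998\right) + 13 = \left(-84 + 998\right) + 13 = 914 + 13 = 927$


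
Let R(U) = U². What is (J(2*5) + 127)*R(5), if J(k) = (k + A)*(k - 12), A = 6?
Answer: 2375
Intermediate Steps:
J(k) = (-12 + k)*(6 + k) (J(k) = (k + 6)*(k - 12) = (6 + k)*(-12 + k) = (-12 + k)*(6 + k))
(J(2*5) + 127)*R(5) = ((-72 + (2*5)² - 12*5) + 127)*5² = ((-72 + 10² - 6*10) + 127)*25 = ((-72 + 100 - 60) + 127)*25 = (-32 + 127)*25 = 95*25 = 2375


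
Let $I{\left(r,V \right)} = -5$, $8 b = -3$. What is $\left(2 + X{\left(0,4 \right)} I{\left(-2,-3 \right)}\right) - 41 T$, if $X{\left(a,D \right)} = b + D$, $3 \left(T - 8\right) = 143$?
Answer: $- \frac{55163}{24} \approx -2298.5$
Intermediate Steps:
$T = \frac{167}{3}$ ($T = 8 + \frac{1}{3} \cdot 143 = 8 + \frac{143}{3} = \frac{167}{3} \approx 55.667$)
$b = - \frac{3}{8}$ ($b = \frac{1}{8} \left(-3\right) = - \frac{3}{8} \approx -0.375$)
$X{\left(a,D \right)} = - \frac{3}{8} + D$
$\left(2 + X{\left(0,4 \right)} I{\left(-2,-3 \right)}\right) - 41 T = \left(2 + \left(- \frac{3}{8} + 4\right) \left(-5\right)\right) - \frac{6847}{3} = \left(2 + \frac{29}{8} \left(-5\right)\right) - \frac{6847}{3} = \left(2 - \frac{145}{8}\right) - \frac{6847}{3} = - \frac{129}{8} - \frac{6847}{3} = - \frac{55163}{24}$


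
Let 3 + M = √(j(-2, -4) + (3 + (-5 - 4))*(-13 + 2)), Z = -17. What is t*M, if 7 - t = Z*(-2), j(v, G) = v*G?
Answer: 81 - 27*√74 ≈ -151.26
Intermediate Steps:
j(v, G) = G*v
t = -27 (t = 7 - (-17)*(-2) = 7 - 1*34 = 7 - 34 = -27)
M = -3 + √74 (M = -3 + √(-4*(-2) + (3 + (-5 - 4))*(-13 + 2)) = -3 + √(8 + (3 - 9)*(-11)) = -3 + √(8 - 6*(-11)) = -3 + √(8 + 66) = -3 + √74 ≈ 5.6023)
t*M = -27*(-3 + √74) = 81 - 27*√74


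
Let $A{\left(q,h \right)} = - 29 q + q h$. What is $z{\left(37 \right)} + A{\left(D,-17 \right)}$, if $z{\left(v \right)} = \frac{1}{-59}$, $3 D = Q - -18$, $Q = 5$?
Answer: $- \frac{62425}{177} \approx -352.68$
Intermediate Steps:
$D = \frac{23}{3}$ ($D = \frac{5 - -18}{3} = \frac{5 + 18}{3} = \frac{1}{3} \cdot 23 = \frac{23}{3} \approx 7.6667$)
$A{\left(q,h \right)} = - 29 q + h q$
$z{\left(v \right)} = - \frac{1}{59}$
$z{\left(37 \right)} + A{\left(D,-17 \right)} = - \frac{1}{59} + \frac{23 \left(-29 - 17\right)}{3} = - \frac{1}{59} + \frac{23}{3} \left(-46\right) = - \frac{1}{59} - \frac{1058}{3} = - \frac{62425}{177}$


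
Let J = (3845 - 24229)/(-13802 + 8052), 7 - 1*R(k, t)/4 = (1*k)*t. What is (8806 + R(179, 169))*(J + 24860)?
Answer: -1603642712328/575 ≈ -2.7889e+9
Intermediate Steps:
R(k, t) = 28 - 4*k*t (R(k, t) = 28 - 4*1*k*t = 28 - 4*k*t)
J = 10192/2875 (J = -20384/(-5750) = -20384*(-1/5750) = 10192/2875 ≈ 3.5450)
(8806 + R(179, 169))*(J + 24860) = (8806 + (28 - 4*179*169))*(10192/2875 + 24860) = (8806 + (28 - 121004))*(71482692/2875) = (8806 - 120976)*(71482692/2875) = -112170*71482692/2875 = -1603642712328/575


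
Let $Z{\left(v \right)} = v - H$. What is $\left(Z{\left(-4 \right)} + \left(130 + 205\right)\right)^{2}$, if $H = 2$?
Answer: $108241$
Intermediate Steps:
$Z{\left(v \right)} = -2 + v$ ($Z{\left(v \right)} = v - 2 = -2 + v$)
$\left(Z{\left(-4 \right)} + \left(130 + 205\right)\right)^{2} = \left(\left(-2 - 4\right) + \left(130 + 205\right)\right)^{2} = \left(-6 + 335\right)^{2} = 329^{2} = 108241$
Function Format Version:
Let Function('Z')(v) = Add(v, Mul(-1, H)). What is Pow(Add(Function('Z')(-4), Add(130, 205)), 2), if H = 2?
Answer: 108241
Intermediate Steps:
Function('Z')(v) = Add(-2, v) (Function('Z')(v) = Add(v, Mul(-1, 2)) = Add(v, -2) = Add(-2, v))
Pow(Add(Function('Z')(-4), Add(130, 205)), 2) = Pow(Add(Add(-2, -4), Add(130, 205)), 2) = Pow(Add(-6, 335), 2) = Pow(329, 2) = 108241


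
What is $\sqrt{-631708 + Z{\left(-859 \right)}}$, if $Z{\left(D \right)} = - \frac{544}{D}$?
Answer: $\frac{2 i \sqrt{116531215863}}{859} \approx 794.8 i$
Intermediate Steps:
$\sqrt{-631708 + Z{\left(-859 \right)}} = \sqrt{-631708 - \frac{544}{-859}} = \sqrt{-631708 - - \frac{544}{859}} = \sqrt{-631708 + \frac{544}{859}} = \sqrt{- \frac{542636628}{859}} = \frac{2 i \sqrt{116531215863}}{859}$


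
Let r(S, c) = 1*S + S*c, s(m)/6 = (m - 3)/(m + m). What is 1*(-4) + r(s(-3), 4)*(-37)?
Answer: -1114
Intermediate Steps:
s(m) = 3*(-3 + m)/m (s(m) = 6*((m - 3)/(m + m)) = 6*((-3 + m)/((2*m))) = 6*((-3 + m)*(1/(2*m))) = 6*((-3 + m)/(2*m)) = 3*(-3 + m)/m)
r(S, c) = S + S*c
1*(-4) + r(s(-3), 4)*(-37) = 1*(-4) + ((3 - 9/(-3))*(1 + 4))*(-37) = -4 + ((3 - 9*(-⅓))*5)*(-37) = -4 + ((3 + 3)*5)*(-37) = -4 + (6*5)*(-37) = -4 + 30*(-37) = -4 - 1110 = -1114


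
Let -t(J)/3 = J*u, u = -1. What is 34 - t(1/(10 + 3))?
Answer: 439/13 ≈ 33.769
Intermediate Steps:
t(J) = 3*J (t(J) = -3*J*(-1) = -(-3)*J = 3*J)
34 - t(1/(10 + 3)) = 34 - 3/(10 + 3) = 34 - 3/13 = 439/13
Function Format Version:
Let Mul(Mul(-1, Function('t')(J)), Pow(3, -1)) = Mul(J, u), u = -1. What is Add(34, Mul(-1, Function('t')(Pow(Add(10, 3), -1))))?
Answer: Rational(439, 13) ≈ 33.769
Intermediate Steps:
Function('t')(J) = Mul(3, J) (Function('t')(J) = Mul(-3, Mul(J, -1)) = Mul(-3, Mul(-1, J)) = Mul(3, J))
Add(34, Mul(-1, Function('t')(Pow(Add(10, 3), -1)))) = Add(34, Mul(-1, Mul(3, Pow(Add(10, 3), -1)))) = Add(34, Mul(-1, Mul(3, Pow(13, -1)))) = Add(34, Mul(-1, Mul(3, Rational(1, 13)))) = Add(34, Mul(-1, Rational(3, 13))) = Add(34, Rational(-3, 13)) = Rational(439, 13)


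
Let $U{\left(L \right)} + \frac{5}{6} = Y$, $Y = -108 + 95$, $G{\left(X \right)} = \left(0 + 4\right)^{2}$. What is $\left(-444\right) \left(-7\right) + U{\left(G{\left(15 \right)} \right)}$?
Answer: $\frac{18565}{6} \approx 3094.2$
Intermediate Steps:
$G{\left(X \right)} = 16$ ($G{\left(X \right)} = 4^{2} = 16$)
$Y = -13$
$U{\left(L \right)} = - \frac{83}{6}$ ($U{\left(L \right)} = - \frac{5}{6} - 13 = - \frac{83}{6}$)
$\left(-444\right) \left(-7\right) + U{\left(G{\left(15 \right)} \right)} = \left(-444\right) \left(-7\right) - \frac{83}{6} = 3108 - \frac{83}{6} = \frac{18565}{6}$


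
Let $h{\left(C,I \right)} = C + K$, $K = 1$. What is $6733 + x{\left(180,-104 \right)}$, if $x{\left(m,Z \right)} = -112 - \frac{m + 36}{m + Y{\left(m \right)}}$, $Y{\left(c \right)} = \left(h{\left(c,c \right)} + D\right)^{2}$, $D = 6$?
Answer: $\frac{232721313}{35149} \approx 6621.0$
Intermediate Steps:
$h{\left(C,I \right)} = 1 + C$ ($h{\left(C,I \right)} = C + 1 = 1 + C$)
$Y{\left(c \right)} = \left(7 + c\right)^{2}$ ($Y{\left(c \right)} = \left(\left(1 + c\right) + 6\right)^{2} = \left(7 + c\right)^{2}$)
$x{\left(m,Z \right)} = -112 - \frac{36 + m}{m + \left(7 + m\right)^{2}}$ ($x{\left(m,Z \right)} = -112 - \frac{m + 36}{m + \left(7 + m\right)^{2}} = -112 - \frac{36 + m}{m + \left(7 + m\right)^{2}}$)
$6733 + x{\left(180,-104 \right)} = 6733 + \frac{-36 - 20340 - 112 \left(7 + 180\right)^{2}}{180 + \left(7 + 180\right)^{2}} = 6733 + \frac{-36 - 20340 - 112 \cdot 187^{2}}{180 + 187^{2}} = 6733 + \frac{-36 - 20340 - 3916528}{180 + 34969} = 6733 + \frac{-36 - 20340 - 3916528}{35149} = 6733 + \frac{1}{35149} \left(-3936904\right) = 6733 - \frac{3936904}{35149} = \frac{232721313}{35149}$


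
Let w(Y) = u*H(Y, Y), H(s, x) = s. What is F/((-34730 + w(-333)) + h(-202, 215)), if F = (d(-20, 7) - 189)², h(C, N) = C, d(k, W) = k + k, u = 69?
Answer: -52441/57909 ≈ -0.90558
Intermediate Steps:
d(k, W) = 2*k
w(Y) = 69*Y
F = 52441 (F = (2*(-20) - 189)² = (-40 - 189)² = (-229)² = 52441)
F/((-34730 + w(-333)) + h(-202, 215)) = 52441/((-34730 + 69*(-333)) - 202) = 52441/((-34730 - 22977) - 202) = 52441/(-57707 - 202) = 52441/(-57909) = 52441*(-1/57909) = -52441/57909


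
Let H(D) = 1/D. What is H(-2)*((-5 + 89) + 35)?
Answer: -119/2 ≈ -59.500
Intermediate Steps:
H(-2)*((-5 + 89) + 35) = ((-5 + 89) + 35)/(-2) = -(84 + 35)/2 = -½*119 = -119/2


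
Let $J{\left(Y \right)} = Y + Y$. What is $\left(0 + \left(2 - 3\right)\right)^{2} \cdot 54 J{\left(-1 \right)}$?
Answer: $-108$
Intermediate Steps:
$J{\left(Y \right)} = 2 Y$
$\left(0 + \left(2 - 3\right)\right)^{2} \cdot 54 J{\left(-1 \right)} = \left(0 + \left(2 - 3\right)\right)^{2} \cdot 54 \cdot 2 \left(-1\right) = \left(0 + \left(2 - 3\right)\right)^{2} \cdot 54 \left(-2\right) = \left(0 - 1\right)^{2} \cdot 54 \left(-2\right) = \left(-1\right)^{2} \cdot 54 \left(-2\right) = 1 \cdot 54 \left(-2\right) = 54 \left(-2\right) = -108$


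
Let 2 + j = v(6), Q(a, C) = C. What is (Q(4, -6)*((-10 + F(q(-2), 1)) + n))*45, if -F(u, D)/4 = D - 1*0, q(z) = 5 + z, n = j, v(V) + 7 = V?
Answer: 4590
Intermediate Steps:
v(V) = -7 + V
j = -3 (j = -2 + (-7 + 6) = -2 - 1 = -3)
n = -3
F(u, D) = -4*D (F(u, D) = -4*(D - 1*0) = -4*(D + 0) = -4*D)
(Q(4, -6)*((-10 + F(q(-2), 1)) + n))*45 = -6*((-10 - 4*1) - 3)*45 = -6*((-10 - 4) - 3)*45 = -6*(-14 - 3)*45 = -6*(-17)*45 = 102*45 = 4590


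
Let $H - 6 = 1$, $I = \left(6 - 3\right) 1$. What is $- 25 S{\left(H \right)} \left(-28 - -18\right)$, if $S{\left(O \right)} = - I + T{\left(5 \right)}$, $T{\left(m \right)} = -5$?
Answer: $-2000$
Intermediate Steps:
$I = 3$ ($I = 3 \cdot 1 = 3$)
$H = 7$ ($H = 6 + 1 = 7$)
$S{\left(O \right)} = -8$ ($S{\left(O \right)} = \left(-1\right) 3 - 5 = -3 - 5 = -8$)
$- 25 S{\left(H \right)} \left(-28 - -18\right) = \left(-25\right) \left(-8\right) \left(-28 - -18\right) = 200 \left(-28 + 18\right) = 200 \left(-10\right) = -2000$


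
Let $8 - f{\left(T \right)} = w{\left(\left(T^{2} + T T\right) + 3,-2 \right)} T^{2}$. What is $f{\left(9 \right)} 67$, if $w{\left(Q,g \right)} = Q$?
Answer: $-894919$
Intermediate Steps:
$f{\left(T \right)} = 8 - T^{2} \left(3 + 2 T^{2}\right)$ ($f{\left(T \right)} = 8 - \left(\left(T^{2} + T T\right) + 3\right) T^{2} = 8 - \left(\left(T^{2} + T^{2}\right) + 3\right) T^{2} = 8 - \left(2 T^{2} + 3\right) T^{2} = 8 - \left(3 + 2 T^{2}\right) T^{2} = 8 - T^{2} \left(3 + 2 T^{2}\right)$)
$f{\left(9 \right)} 67 = \left(8 - 3 \cdot 9^{2} - 2 \cdot 9^{4}\right) 67 = \left(8 - 243 - 13122\right) 67 = \left(-13357\right) 67 = -894919$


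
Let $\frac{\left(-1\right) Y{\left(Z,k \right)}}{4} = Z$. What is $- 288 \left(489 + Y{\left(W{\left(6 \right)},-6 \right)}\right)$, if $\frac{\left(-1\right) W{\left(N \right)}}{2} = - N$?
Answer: $-127008$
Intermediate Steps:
$W{\left(N \right)} = 2 N$ ($W{\left(N \right)} = - 2 \left(- N\right) = 2 N$)
$Y{\left(Z,k \right)} = - 4 Z$
$- 288 \left(489 + Y{\left(W{\left(6 \right)},-6 \right)}\right) = - 288 \left(489 - 4 \cdot 2 \cdot 6\right) = - 288 \left(489 - 48\right) = \left(-288\right) 441 = -127008$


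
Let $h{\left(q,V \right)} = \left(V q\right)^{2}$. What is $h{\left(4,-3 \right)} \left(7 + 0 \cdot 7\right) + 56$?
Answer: $1064$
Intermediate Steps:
$h{\left(q,V \right)} = V^{2} q^{2}$
$h{\left(4,-3 \right)} \left(7 + 0 \cdot 7\right) + 56 = \left(-3\right)^{2} \cdot 4^{2} \left(7 + 0 \cdot 7\right) + 56 = 9 \cdot 16 \left(7 + 0\right) + 56 = 144 \cdot 7 + 56 = 1008 + 56 = 1064$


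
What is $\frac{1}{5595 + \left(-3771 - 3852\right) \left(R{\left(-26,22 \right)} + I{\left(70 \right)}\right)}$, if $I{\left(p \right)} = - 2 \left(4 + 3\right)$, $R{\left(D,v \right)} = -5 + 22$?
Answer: $- \frac{1}{17274} \approx -5.789 \cdot 10^{-5}$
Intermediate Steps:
$R{\left(D,v \right)} = 17$
$I{\left(p \right)} = -14$ ($I{\left(p \right)} = \left(-2\right) 7 = -14$)
$\frac{1}{5595 + \left(-3771 - 3852\right) \left(R{\left(-26,22 \right)} + I{\left(70 \right)}\right)} = \frac{1}{5595 + \left(-3771 - 3852\right) \left(17 - 14\right)} = \frac{1}{5595 - 22869} = \frac{1}{-17274} = - \frac{1}{17274}$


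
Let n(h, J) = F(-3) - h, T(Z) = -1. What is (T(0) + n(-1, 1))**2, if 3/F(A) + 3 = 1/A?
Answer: 81/100 ≈ 0.81000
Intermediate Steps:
F(A) = 3/(-3 + 1/A)
n(h, J) = -9/10 - h (n(h, J) = -3*(-3)/(-1 + 3*(-3)) - h = -3*(-3)/(-1 - 9) - h = -3*(-3)/(-10) - h = -3*(-3)*(-1/10) - h = -9/10 - h)
(T(0) + n(-1, 1))**2 = (-1 + (-9/10 - 1*(-1)))**2 = (-1 + (-9/10 + 1))**2 = (-1 + 1/10)**2 = (-9/10)**2 = 81/100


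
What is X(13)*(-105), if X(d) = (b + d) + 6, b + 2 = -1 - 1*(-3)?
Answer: -1995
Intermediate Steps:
b = 0 (b = -2 + (-1 - 1*(-3)) = -2 + (-1 + 3) = -2 + 2 = 0)
X(d) = 6 + d (X(d) = (0 + d) + 6 = d + 6 = 6 + d)
X(13)*(-105) = (6 + 13)*(-105) = 19*(-105) = -1995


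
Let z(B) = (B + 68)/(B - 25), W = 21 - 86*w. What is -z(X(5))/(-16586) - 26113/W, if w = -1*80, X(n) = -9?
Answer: -14726154571/3891639524 ≈ -3.7840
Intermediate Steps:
w = -80
W = 6901 (W = 21 - 86*(-80) = 21 + 6880 = 6901)
z(B) = (68 + B)/(-25 + B)
-z(X(5))/(-16586) - 26113/W = -(68 - 9)/(-25 - 9)/(-16586) - 26113/6901 = -59/(-34)*(-1/16586) - 26113*1/6901 = -(-1)*59/34*(-1/16586) - 26113/6901 = -1*(-59/34)*(-1/16586) - 26113/6901 = (59/34)*(-1/16586) - 26113/6901 = -59/563924 - 26113/6901 = -14726154571/3891639524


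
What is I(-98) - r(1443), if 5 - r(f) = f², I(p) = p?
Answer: 2082146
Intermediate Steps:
r(f) = 5 - f²
I(-98) - r(1443) = -98 - (5 - 1*1443²) = -98 - (5 - 1*2082249) = -98 - (5 - 2082249) = -98 - 1*(-2082244) = -98 + 2082244 = 2082146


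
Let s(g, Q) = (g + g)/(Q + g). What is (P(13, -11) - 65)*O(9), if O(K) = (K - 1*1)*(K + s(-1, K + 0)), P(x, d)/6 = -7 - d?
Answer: -2870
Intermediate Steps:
s(g, Q) = 2*g/(Q + g) (s(g, Q) = (2*g)/(Q + g) = 2*g/(Q + g))
P(x, d) = -42 - 6*d (P(x, d) = 6*(-7 - d) = -42 - 6*d)
O(K) = (-1 + K)*(K - 2/(-1 + K)) (O(K) = (K - 1*1)*(K + 2*(-1)/((K + 0) - 1)) = (K - 1)*(K + 2*(-1)/(K - 1)) = (-1 + K)*(K + 2*(-1)/(-1 + K)) = (-1 + K)*(K - 2/(-1 + K)))
(P(13, -11) - 65)*O(9) = ((-42 - 6*(-11)) - 65)*(-2 + 9**2 - 1*9) = ((-42 + 66) - 65)*(-2 + 81 - 9) = (24 - 65)*70 = -41*70 = -2870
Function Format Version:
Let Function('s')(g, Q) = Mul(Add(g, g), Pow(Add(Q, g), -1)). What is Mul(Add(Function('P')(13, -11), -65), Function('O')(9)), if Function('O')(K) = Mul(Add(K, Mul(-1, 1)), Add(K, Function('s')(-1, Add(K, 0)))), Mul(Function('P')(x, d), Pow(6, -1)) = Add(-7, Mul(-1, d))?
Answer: -2870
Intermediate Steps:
Function('s')(g, Q) = Mul(2, g, Pow(Add(Q, g), -1)) (Function('s')(g, Q) = Mul(Mul(2, g), Pow(Add(Q, g), -1)) = Mul(2, g, Pow(Add(Q, g), -1)))
Function('P')(x, d) = Add(-42, Mul(-6, d)) (Function('P')(x, d) = Mul(6, Add(-7, Mul(-1, d))) = Add(-42, Mul(-6, d)))
Function('O')(K) = Mul(Add(-1, K), Add(K, Mul(-2, Pow(Add(-1, K), -1)))) (Function('O')(K) = Mul(Add(K, Mul(-1, 1)), Add(K, Mul(2, -1, Pow(Add(Add(K, 0), -1), -1)))) = Mul(Add(K, -1), Add(K, Mul(2, -1, Pow(Add(K, -1), -1)))) = Mul(Add(-1, K), Add(K, Mul(2, -1, Pow(Add(-1, K), -1)))) = Mul(Add(-1, K), Add(K, Mul(-2, Pow(Add(-1, K), -1)))))
Mul(Add(Function('P')(13, -11), -65), Function('O')(9)) = Mul(Add(Add(-42, Mul(-6, -11)), -65), Add(-2, Pow(9, 2), Mul(-1, 9))) = Mul(Add(Add(-42, 66), -65), Add(-2, 81, -9)) = Mul(Add(24, -65), 70) = Mul(-41, 70) = -2870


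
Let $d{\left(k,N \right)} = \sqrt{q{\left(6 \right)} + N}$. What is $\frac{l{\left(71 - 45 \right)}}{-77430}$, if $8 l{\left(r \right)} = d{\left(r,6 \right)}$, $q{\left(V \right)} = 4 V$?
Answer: $- \frac{\sqrt{30}}{619440} \approx -8.8422 \cdot 10^{-6}$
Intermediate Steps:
$d{\left(k,N \right)} = \sqrt{24 + N}$ ($d{\left(k,N \right)} = \sqrt{4 \cdot 6 + N} = \sqrt{24 + N}$)
$l{\left(r \right)} = \frac{\sqrt{30}}{8}$ ($l{\left(r \right)} = \frac{\sqrt{24 + 6}}{8} = \frac{\sqrt{30}}{8}$)
$\frac{l{\left(71 - 45 \right)}}{-77430} = \frac{\frac{1}{8} \sqrt{30}}{-77430} = \frac{\sqrt{30}}{8} \left(- \frac{1}{77430}\right) = - \frac{\sqrt{30}}{619440}$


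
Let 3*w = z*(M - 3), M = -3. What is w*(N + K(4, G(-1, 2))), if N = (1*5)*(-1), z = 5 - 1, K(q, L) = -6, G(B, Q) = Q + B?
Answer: 88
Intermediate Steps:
G(B, Q) = B + Q
z = 4
w = -8 (w = (4*(-3 - 3))/3 = (4*(-6))/3 = (⅓)*(-24) = -8)
N = -5 (N = 5*(-1) = -5)
w*(N + K(4, G(-1, 2))) = -8*(-5 - 6) = -8*(-11) = 88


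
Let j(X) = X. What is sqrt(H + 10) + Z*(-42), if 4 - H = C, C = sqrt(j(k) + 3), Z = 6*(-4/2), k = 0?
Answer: 504 + sqrt(14 - sqrt(3)) ≈ 507.50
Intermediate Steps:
Z = -12 (Z = 6*(-4*1/2) = 6*(-2) = -12)
C = sqrt(3) (C = sqrt(0 + 3) = sqrt(3) ≈ 1.7320)
H = 4 - sqrt(3) ≈ 2.2679
sqrt(H + 10) + Z*(-42) = sqrt((4 - sqrt(3)) + 10) - 12*(-42) = sqrt(14 - sqrt(3)) + 504 = 504 + sqrt(14 - sqrt(3))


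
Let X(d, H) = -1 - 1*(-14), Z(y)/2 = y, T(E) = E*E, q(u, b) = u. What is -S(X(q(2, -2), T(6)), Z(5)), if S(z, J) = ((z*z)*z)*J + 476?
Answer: -22446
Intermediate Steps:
T(E) = E²
Z(y) = 2*y
X(d, H) = 13 (X(d, H) = -1 + 14 = 13)
S(z, J) = 476 + J*z³ (S(z, J) = (z²*z)*J + 476 = z³*J + 476 = J*z³ + 476 = 476 + J*z³)
-S(X(q(2, -2), T(6)), Z(5)) = -(476 + (2*5)*13³) = -(476 + 10*2197) = -(476 + 21970) = -1*22446 = -22446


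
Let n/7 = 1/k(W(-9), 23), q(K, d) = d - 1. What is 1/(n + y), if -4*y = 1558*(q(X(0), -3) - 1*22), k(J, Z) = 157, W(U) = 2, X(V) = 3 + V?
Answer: 157/1589946 ≈ 9.8745e-5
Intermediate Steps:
q(K, d) = -1 + d
y = 10127 (y = -779*((-1 - 3) - 1*22)/2 = -779*(-4 - 22)/2 = -779*(-26)/2 = -¼*(-40508) = 10127)
n = 7/157 ≈ 0.044586
1/(n + y) = 1/(7/157 + 10127) = 1/(1589946/157) = 157/1589946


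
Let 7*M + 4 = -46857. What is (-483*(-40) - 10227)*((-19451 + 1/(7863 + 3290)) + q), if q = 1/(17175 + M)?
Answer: -144718424280622101/818228692 ≈ -1.7687e+8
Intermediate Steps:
M = -46861/7 (M = -4/7 + (1/7)*(-46857) = -4/7 - 46857/7 = -46861/7 ≈ -6694.4)
q = 7/73364 (q = 1/(17175 - 46861/7) = 1/(73364/7) = 7/73364 ≈ 9.5415e-5)
(-483*(-40) - 10227)*((-19451 + 1/(7863 + 3290)) + q) = (-483*(-40) - 10227)*((-19451 + 1/(7863 + 3290)) + 7/73364) = (19320 - 10227)*((-19451 + 1/11153) + 7/73364) = 9093*((-19451 + 1/11153) + 7/73364) = 9093*(-216937002/11153 + 7/73364) = 9093*(-15915366136657/818228692) = -144718424280622101/818228692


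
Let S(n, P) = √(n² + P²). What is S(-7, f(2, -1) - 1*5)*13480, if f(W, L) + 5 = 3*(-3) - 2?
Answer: 94360*√10 ≈ 2.9839e+5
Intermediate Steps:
f(W, L) = -16 (f(W, L) = -5 + (3*(-3) - 2) = -5 + (-9 - 2) = -5 - 11 = -16)
S(n, P) = √(P² + n²)
S(-7, f(2, -1) - 1*5)*13480 = √((-16 - 1*5)² + (-7)²)*13480 = √((-16 - 5)² + 49)*13480 = √((-21)² + 49)*13480 = √(441 + 49)*13480 = √490*13480 = (7*√10)*13480 = 94360*√10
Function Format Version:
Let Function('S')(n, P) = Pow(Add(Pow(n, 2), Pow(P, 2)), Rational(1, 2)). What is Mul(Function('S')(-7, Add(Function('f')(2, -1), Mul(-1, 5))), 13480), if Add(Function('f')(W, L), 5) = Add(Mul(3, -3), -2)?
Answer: Mul(94360, Pow(10, Rational(1, 2))) ≈ 2.9839e+5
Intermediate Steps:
Function('f')(W, L) = -16 (Function('f')(W, L) = Add(-5, Add(Mul(3, -3), -2)) = Add(-5, Add(-9, -2)) = Add(-5, -11) = -16)
Function('S')(n, P) = Pow(Add(Pow(P, 2), Pow(n, 2)), Rational(1, 2))
Mul(Function('S')(-7, Add(Function('f')(2, -1), Mul(-1, 5))), 13480) = Mul(Pow(Add(Pow(Add(-16, Mul(-1, 5)), 2), Pow(-7, 2)), Rational(1, 2)), 13480) = Mul(Pow(Add(Pow(Add(-16, -5), 2), 49), Rational(1, 2)), 13480) = Mul(Pow(Add(Pow(-21, 2), 49), Rational(1, 2)), 13480) = Mul(Pow(Add(441, 49), Rational(1, 2)), 13480) = Mul(Pow(490, Rational(1, 2)), 13480) = Mul(Mul(7, Pow(10, Rational(1, 2))), 13480) = Mul(94360, Pow(10, Rational(1, 2)))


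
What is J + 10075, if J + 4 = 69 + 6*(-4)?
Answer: 10116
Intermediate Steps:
J = 41 (J = -4 + (69 + 6*(-4)) = -4 + (69 - 24) = -4 + 45 = 41)
J + 10075 = 41 + 10075 = 10116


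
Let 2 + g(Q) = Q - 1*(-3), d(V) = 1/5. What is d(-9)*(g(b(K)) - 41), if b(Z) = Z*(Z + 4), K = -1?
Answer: -43/5 ≈ -8.6000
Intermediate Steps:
b(Z) = Z*(4 + Z)
d(V) = ⅕
g(Q) = 1 + Q (g(Q) = -2 + (Q - 1*(-3)) = -2 + (Q + 3) = -2 + (3 + Q) = 1 + Q)
d(-9)*(g(b(K)) - 41) = ((1 - (4 - 1)) - 41)/5 = ((1 - 1*3) - 41)/5 = ((1 - 3) - 41)/5 = (-2 - 41)/5 = (⅕)*(-43) = -43/5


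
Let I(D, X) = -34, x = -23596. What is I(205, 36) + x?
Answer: -23630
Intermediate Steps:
I(205, 36) + x = -34 - 23596 = -23630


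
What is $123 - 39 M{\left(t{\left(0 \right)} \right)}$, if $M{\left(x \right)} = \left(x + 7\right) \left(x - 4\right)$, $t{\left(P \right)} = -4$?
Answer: $1059$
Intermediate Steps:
$M{\left(x \right)} = \left(-4 + x\right) \left(7 + x\right)$ ($M{\left(x \right)} = \left(7 + x\right) \left(-4 + x\right) = \left(-4 + x\right) \left(7 + x\right)$)
$123 - 39 M{\left(t{\left(0 \right)} \right)} = 123 - 39 \left(-28 + \left(-4\right)^{2} + 3 \left(-4\right)\right) = 123 - 39 \left(-28 + 16 - 12\right) = 123 - -936 = 123 + 936 = 1059$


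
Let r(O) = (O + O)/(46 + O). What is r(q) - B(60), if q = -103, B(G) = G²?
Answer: -204994/57 ≈ -3596.4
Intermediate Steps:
r(O) = 2*O/(46 + O) (r(O) = (2*O)/(46 + O) = 2*O/(46 + O))
r(q) - B(60) = 2*(-103)/(46 - 103) - 1*60² = 2*(-103)/(-57) - 1*3600 = 2*(-103)*(-1/57) - 3600 = 206/57 - 3600 = -204994/57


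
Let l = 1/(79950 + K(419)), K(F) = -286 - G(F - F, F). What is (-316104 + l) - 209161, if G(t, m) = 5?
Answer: -41842084634/79659 ≈ -5.2527e+5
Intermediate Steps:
K(F) = -291 (K(F) = -286 - 1*5 = -286 - 5 = -291)
l = 1/79659 (l = 1/(79950 - 291) = 1/79659 ≈ 1.2554e-5)
(-316104 + l) - 209161 = (-316104 + 1/79659) - 209161 = -25180528535/79659 - 209161 = -41842084634/79659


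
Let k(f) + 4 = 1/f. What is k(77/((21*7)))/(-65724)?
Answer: 23/722964 ≈ 3.1813e-5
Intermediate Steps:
k(f) = -4 + 1/f
k(77/((21*7)))/(-65724) = (-4 + 1/(77/((21*7))))/(-65724) = (-4 + 1/(77/147))*(-1/65724) = (-4 + 1/(77*(1/147)))*(-1/65724) = (-4 + 1/(11/21))*(-1/65724) = (-4 + 21/11)*(-1/65724) = -23/11*(-1/65724) = 23/722964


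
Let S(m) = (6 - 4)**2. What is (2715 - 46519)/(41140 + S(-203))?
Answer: -10951/10286 ≈ -1.0647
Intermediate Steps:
S(m) = 4 (S(m) = 2**2 = 4)
(2715 - 46519)/(41140 + S(-203)) = (2715 - 46519)/(41140 + 4) = -43804/41144 = -43804*1/41144 = -10951/10286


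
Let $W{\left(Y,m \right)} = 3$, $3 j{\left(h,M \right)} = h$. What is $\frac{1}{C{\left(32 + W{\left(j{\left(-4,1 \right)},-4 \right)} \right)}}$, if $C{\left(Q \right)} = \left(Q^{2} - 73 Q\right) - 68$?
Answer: $- \frac{1}{1398} \approx -0.00071531$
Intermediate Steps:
$j{\left(h,M \right)} = \frac{h}{3}$
$C{\left(Q \right)} = -68 + Q^{2} - 73 Q$
$\frac{1}{C{\left(32 + W{\left(j{\left(-4,1 \right)},-4 \right)} \right)}} = \frac{1}{-68 + \left(32 + 3\right)^{2} - 73 \left(32 + 3\right)} = \frac{1}{-68 + 35^{2} - 2555} = \frac{1}{-68 + 1225 - 2555} = \frac{1}{-1398} = - \frac{1}{1398}$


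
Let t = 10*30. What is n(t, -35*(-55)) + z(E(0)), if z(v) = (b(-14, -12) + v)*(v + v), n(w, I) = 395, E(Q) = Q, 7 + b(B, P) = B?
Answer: 395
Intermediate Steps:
b(B, P) = -7 + B
t = 300
z(v) = 2*v*(-21 + v) (z(v) = ((-7 - 14) + v)*(v + v) = (-21 + v)*(2*v) = 2*v*(-21 + v))
n(t, -35*(-55)) + z(E(0)) = 395 + 2*0*(-21 + 0) = 395 + 2*0*(-21) = 395 + 0 = 395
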